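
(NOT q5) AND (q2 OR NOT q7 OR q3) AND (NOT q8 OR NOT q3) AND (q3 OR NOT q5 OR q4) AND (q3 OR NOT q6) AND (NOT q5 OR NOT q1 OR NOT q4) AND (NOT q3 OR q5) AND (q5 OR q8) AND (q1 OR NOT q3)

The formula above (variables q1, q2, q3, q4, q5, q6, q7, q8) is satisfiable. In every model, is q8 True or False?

True

Suppose q8 = false.
The clause (NOT q5) is unit, so q5 = false.
That conflicts with the unit clause (q5).
So every satisfying assignment has q8 = True.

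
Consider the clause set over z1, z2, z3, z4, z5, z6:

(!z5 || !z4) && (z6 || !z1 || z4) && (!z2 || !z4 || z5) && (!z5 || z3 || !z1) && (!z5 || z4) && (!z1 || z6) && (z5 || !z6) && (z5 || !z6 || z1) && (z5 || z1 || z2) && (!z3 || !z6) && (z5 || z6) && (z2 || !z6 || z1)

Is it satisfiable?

Unsatisfiable

Case z5 = false:
From the singleton clause (!z6), z6 = false.
That conflicts with the unit clause (z6).
Undo z5 and try z5 = true.
From the singleton clause (!z4), z4 = false.
That conflicts with the unit clause (z4).
Neither z5 = true nor z5 = false works.
No assignment satisfies every clause.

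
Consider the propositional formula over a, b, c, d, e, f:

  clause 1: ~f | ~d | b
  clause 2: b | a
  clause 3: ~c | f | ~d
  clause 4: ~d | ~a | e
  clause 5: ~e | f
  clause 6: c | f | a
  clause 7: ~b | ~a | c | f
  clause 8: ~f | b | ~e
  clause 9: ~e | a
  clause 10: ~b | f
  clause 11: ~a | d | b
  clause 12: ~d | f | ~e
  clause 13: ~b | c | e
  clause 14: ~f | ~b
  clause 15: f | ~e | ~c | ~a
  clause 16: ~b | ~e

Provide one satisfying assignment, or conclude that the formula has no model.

UNSATISFIABLE

Suppose b = 1.
(f) alone gives f = 1.
But (~f) is also a unit clause — contradiction.
Backtrack on b: now try b = 0.
(a) alone gives a = 1.
(d) alone gives d = 1.
(~f) alone gives f = 0.
(~c) alone gives c = 0.
(e) alone gives e = 1.
But (~e) is also a unit clause — contradiction.
Both values of b lead to a conflict.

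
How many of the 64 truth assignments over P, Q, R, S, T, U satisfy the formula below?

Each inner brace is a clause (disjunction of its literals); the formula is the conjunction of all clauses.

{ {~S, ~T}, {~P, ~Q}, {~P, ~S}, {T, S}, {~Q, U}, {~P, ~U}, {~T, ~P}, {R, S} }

There are 2^6 = 64 truth assignments over (P, Q, R, S, T, U).
Split on R. With R = 1, the clauses containing R are satisfied and ~R drops from the rest; 6 of the 2^5 = 32 assignments to the other variables satisfy what remains.
With R = 0, by the same count on the reduced clause set, 3 assignments work.
(One model: P=F, Q=F, R=F, S=T, T=F, U=F.)
Total: 6 + 3 = 9.

9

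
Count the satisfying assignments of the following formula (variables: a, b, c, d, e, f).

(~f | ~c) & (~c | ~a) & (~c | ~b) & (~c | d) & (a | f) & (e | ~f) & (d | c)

There are 2^6 = 64 truth assignments over (a, b, c, d, e, f).
Split on e. With e = 1, the clauses containing e are satisfied and ~e drops from the rest; 6 of the 2^5 = 32 assignments to the other variables satisfy what remains.
With e = 0, by the same count on the reduced clause set, 2 assignments work.
(One model: a=F, b=F, c=F, d=T, e=T, f=T.)
Total: 6 + 2 = 8.

8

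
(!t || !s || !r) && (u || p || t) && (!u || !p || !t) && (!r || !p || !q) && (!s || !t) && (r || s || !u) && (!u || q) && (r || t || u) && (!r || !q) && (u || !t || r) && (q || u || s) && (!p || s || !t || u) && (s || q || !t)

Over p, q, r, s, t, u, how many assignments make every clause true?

3

There are 2^6 = 64 truth assignments over (p, q, r, s, t, u).
Split on u. With u = true, the clauses containing u are satisfied and !u drops from the rest; 2 of the 2^5 = 32 assignments to the other variables satisfy what remains.
With u = false, by the same count on the reduced clause set, 1 assignment works.
(One model: p=F, q=T, r=F, s=T, t=F, u=T.)
Total: 2 + 1 = 3.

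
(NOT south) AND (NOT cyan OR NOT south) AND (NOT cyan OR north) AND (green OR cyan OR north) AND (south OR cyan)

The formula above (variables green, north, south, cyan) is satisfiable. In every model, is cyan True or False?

True

Suppose cyan = false.
Unit clause (NOT south) forces south = false.
That conflicts with the unit clause (south).
So every satisfying assignment has cyan = True.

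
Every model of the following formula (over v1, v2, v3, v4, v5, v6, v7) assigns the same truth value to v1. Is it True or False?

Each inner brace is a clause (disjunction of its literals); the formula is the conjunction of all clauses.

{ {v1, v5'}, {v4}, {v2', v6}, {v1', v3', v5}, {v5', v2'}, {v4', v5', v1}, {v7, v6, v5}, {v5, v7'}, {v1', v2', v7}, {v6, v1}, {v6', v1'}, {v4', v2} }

Suppose v1 = 1.
The clause (v4) is unit, so v4 = 1.
The clause (v6') is unit, so v6 = 0.
The clause (v2') is unit, so v2 = 0.
Now (v2) is unsatisfied and unit — conflict.
So every satisfying assignment has v1 = False.

False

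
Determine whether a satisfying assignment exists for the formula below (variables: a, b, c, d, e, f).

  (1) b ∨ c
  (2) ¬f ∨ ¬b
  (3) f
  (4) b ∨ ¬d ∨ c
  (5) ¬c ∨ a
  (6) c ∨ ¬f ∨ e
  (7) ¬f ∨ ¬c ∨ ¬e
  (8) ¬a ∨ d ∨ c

The clause (f) is unit, so f = True.
The clause (¬b) is unit, so b = False.
The clause (c) is unit, so c = True.
The clause (a) is unit, so a = True.
The clause (¬e) is unit, so e = False.
All clauses hold; d can take either value.
A satisfying assignment: a=True, b=False, c=True, d=True, e=False, f=True.

Yes, satisfiable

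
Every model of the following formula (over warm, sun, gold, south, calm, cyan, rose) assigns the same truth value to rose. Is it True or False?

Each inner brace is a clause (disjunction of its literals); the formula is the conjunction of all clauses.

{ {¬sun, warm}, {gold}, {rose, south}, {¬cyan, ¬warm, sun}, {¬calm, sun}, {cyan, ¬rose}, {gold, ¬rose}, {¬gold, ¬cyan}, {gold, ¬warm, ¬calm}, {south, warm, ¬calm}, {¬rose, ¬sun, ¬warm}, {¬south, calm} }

Suppose rose = True.
From the singleton clause (gold), gold = True.
From the singleton clause (cyan), cyan = True.
Now (¬cyan) is unsatisfied and unit — conflict.
So every satisfying assignment has rose = False.

False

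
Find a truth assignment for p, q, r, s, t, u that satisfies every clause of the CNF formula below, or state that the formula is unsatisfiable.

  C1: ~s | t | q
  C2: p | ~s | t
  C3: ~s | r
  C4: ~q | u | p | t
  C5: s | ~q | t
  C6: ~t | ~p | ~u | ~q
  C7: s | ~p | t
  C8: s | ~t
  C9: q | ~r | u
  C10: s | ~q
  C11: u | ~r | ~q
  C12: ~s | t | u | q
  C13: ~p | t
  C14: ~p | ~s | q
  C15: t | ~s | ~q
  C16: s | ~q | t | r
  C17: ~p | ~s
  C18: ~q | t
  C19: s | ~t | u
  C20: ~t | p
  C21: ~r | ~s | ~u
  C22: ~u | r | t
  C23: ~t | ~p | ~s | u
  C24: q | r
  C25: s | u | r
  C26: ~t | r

Branch on s: set s = 0.
The clause (~t) is unit, so t = 0.
The clause (~q) is unit, so q = 0.
The clause (~p) is unit, so p = 0.
The clause (r) is unit, so r = 1.
The clause (u) is unit, so u = 1.
This assignment satisfies each clause.

p: 0,  q: 0,  r: 1,  s: 0,  t: 0,  u: 1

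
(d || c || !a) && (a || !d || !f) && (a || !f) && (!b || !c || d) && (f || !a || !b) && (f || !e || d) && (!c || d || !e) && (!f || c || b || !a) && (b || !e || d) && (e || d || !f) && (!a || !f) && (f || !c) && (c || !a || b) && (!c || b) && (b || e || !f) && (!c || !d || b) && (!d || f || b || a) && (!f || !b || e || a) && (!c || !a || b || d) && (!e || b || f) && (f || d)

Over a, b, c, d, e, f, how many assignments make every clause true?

There are 2^6 = 64 truth assignments over (a, b, c, d, e, f).
Split on f. With f = true, the clauses containing f are satisfied and !f drops from the rest; 0 of the 2^5 = 32 assignments to the other variables satisfy what remains.
With f = false, by the same count on the reduced clause set, 2 assignments work.
Total: 0 + 2 = 2.

2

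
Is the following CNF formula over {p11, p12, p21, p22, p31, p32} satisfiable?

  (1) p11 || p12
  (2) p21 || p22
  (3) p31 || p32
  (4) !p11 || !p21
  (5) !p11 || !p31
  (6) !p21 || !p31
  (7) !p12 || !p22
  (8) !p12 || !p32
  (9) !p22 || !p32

Suppose p11 = true.
From the singleton clause (!p21), p21 = false.
From the singleton clause (p22), p22 = true.
From the singleton clause (!p31), p31 = false.
From the singleton clause (p32), p32 = true.
That conflicts with the unit clause (!p32).
Backtrack on p11: now try p11 = false.
From the singleton clause (p12), p12 = true.
From the singleton clause (!p22), p22 = false.
From the singleton clause (p21), p21 = true.
From the singleton clause (!p31), p31 = false.
From the singleton clause (p32), p32 = true.
That conflicts with the unit clause (!p32).
Either choice for p11 ends in contradiction.
No assignment satisfies every clause.

No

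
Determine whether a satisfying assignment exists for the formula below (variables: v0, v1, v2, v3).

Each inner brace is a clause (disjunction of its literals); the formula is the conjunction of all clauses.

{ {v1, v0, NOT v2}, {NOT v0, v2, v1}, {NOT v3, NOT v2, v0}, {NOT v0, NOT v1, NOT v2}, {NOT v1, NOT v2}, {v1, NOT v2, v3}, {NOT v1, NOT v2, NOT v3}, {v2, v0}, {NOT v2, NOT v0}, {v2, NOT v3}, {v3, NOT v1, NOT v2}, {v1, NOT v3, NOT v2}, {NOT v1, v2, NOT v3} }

Branch on v1: set v1 = true.
(NOT v2) alone gives v2 = false.
(v0) alone gives v0 = true.
(NOT v3) alone gives v3 = false.
This assignment satisfies each clause.
A satisfying assignment: v0: true; v1: true; v2: false; v3: false.

Yes, satisfiable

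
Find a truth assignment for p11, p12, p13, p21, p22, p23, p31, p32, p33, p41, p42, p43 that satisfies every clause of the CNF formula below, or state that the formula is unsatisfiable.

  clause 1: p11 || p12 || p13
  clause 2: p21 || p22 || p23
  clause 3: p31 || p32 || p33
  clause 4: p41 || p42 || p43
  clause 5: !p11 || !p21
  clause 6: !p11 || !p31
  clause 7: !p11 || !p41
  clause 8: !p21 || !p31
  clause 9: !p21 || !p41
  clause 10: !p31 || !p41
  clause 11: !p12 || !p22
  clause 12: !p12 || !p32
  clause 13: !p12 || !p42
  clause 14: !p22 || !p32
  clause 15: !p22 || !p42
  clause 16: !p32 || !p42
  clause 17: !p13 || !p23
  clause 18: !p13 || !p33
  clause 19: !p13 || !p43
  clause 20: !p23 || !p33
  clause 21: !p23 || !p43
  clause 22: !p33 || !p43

UNSATISFIABLE

Suppose p11 = false.
Suppose p12 = true.
The clause (!p22) is unit, so p22 = false.
The clause (!p32) is unit, so p32 = false.
The clause (!p42) is unit, so p42 = false.
Suppose p21 = true.
The clause (!p31) is unit, so p31 = false.
The clause (p33) is unit, so p33 = true.
The clause (!p41) is unit, so p41 = false.
The clause (p43) is unit, so p43 = true.
Now (!p43) is unsatisfied and unit — conflict.
Backtrack on p21: now try p21 = false.
The clause (p23) is unit, so p23 = true.
The clause (!p13) is unit, so p13 = false.
The clause (!p33) is unit, so p33 = false.
The clause (p31) is unit, so p31 = true.
The clause (!p41) is unit, so p41 = false.
The clause (p43) is unit, so p43 = true.
Now (!p43) is unsatisfied and unit — conflict.
Either choice for p21 ends in contradiction.
Backtrack on p12: now try p12 = false.
The clause (p13) is unit, so p13 = true.
The clause (!p23) is unit, so p23 = false.
The clause (!p33) is unit, so p33 = false.
The clause (!p43) is unit, so p43 = false.
Suppose p21 = true.
The clause (!p31) is unit, so p31 = false.
The clause (p32) is unit, so p32 = true.
The clause (!p41) is unit, so p41 = false.
The clause (p42) is unit, so p42 = true.
Now (!p42) is unsatisfied and unit — conflict.
Backtrack on p21: now try p21 = false.
The clause (p22) is unit, so p22 = true.
The clause (!p32) is unit, so p32 = false.
The clause (p31) is unit, so p31 = true.
The clause (!p41) is unit, so p41 = false.
The clause (p42) is unit, so p42 = true.
Now (!p42) is unsatisfied and unit — conflict.
Either choice for p21 ends in contradiction.
Either choice for p12 ends in contradiction.
Backtrack on p11: now try p11 = true.
The clause (!p21) is unit, so p21 = false.
The clause (!p31) is unit, so p31 = false.
The clause (!p41) is unit, so p41 = false.
Suppose p22 = true.
The clause (!p12) is unit, so p12 = false.
The clause (!p32) is unit, so p32 = false.
The clause (p33) is unit, so p33 = true.
The clause (!p42) is unit, so p42 = false.
The clause (p43) is unit, so p43 = true.
Now (!p43) is unsatisfied and unit — conflict.
Backtrack on p22: now try p22 = false.
The clause (p23) is unit, so p23 = true.
The clause (!p13) is unit, so p13 = false.
The clause (!p33) is unit, so p33 = false.
The clause (p32) is unit, so p32 = true.
The clause (!p12) is unit, so p12 = false.
The clause (!p42) is unit, so p42 = false.
The clause (p43) is unit, so p43 = true.
Now (!p43) is unsatisfied and unit — conflict.
Either choice for p22 ends in contradiction.
Either choice for p11 ends in contradiction.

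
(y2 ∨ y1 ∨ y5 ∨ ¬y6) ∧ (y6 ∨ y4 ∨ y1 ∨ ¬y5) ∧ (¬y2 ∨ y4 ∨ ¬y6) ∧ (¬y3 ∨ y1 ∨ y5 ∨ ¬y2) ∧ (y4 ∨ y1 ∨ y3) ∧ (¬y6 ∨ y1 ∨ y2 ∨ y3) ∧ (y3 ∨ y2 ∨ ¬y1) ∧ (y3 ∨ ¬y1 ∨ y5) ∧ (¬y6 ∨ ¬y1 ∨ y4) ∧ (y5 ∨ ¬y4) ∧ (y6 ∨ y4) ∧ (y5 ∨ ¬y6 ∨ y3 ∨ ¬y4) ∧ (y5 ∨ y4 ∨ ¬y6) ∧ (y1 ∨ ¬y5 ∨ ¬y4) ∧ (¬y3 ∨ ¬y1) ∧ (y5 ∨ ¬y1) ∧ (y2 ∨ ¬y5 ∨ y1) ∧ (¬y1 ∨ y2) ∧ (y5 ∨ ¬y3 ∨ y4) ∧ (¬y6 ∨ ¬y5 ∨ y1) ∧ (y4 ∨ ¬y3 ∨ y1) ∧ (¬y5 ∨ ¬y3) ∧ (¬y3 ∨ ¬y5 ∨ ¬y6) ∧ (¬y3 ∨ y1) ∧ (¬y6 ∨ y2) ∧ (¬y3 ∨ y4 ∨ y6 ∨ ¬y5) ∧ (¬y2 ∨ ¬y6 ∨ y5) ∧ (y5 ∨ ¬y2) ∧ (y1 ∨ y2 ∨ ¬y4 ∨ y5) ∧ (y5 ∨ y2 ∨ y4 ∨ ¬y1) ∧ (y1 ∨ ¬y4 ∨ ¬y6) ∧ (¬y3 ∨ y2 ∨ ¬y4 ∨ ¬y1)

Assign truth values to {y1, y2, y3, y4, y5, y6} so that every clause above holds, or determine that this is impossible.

y1 ↦ True,  y2 ↦ True,  y3 ↦ False,  y4 ↦ True,  y5 ↦ True,  y6 ↦ False

Try y5 = True.
(¬y3) alone gives y3 = False.
Try y4 = True.
(y1) alone gives y1 = True.
(y2) alone gives y2 = True.
No clause remains; y6 is free.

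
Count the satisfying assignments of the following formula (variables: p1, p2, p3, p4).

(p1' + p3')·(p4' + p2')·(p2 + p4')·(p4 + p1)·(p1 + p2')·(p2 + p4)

1

There are 2^4 = 16 truth assignments over (p1, p2, p3, p4).
Check each against the 6 clauses (columns in the order p1, p2, p3, p4):
  F F F F  ✗ fails (p4 + p1)
  F F F T  ✗ fails (p2 + p4')
  F F T F  ✗ fails (p4 + p1)
  F F T T  ✗ fails (p2 + p4')
  F T F F  ✗ fails (p4 + p1)
  F T F T  ✗ fails (p4' + p2')
  F T T F  ✗ fails (p4 + p1)
  F T T T  ✗ fails (p4' + p2')
  T F F F  ✗ fails (p2 + p4)
  T F F T  ✗ fails (p2 + p4')
  T F T F  ✗ fails (p1' + p3')
  T F T T  ✗ fails (p1' + p3')
  T T F F  ✓ satisfies all
  T T F T  ✗ fails (p4' + p2')
  T T T F  ✗ fails (p1' + p3')
  T T T T  ✗ fails (p1' + p3')
1 of the 16 rows is a model.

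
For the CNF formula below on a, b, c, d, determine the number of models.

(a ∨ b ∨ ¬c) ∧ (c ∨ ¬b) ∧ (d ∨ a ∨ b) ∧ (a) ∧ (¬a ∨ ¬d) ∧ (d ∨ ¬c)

There are 2^4 = 16 truth assignments over (a, b, c, d).
Split on d. With d = True, the clauses containing d are satisfied and ¬d drops from the rest; 0 of the 2^3 = 8 assignments to the other variables satisfy what remains.
With d = False, by the same count on the reduced clause set, 1 assignment works.
Total: 0 + 1 = 1.

1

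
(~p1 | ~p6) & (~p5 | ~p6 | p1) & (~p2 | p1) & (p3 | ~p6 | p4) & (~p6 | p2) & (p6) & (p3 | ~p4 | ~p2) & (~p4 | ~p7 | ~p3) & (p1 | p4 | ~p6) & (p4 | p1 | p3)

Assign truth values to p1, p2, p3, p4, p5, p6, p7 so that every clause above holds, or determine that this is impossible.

(p6) alone gives p6 = 1.
(~p1) alone gives p1 = 0.
(~p5) alone gives p5 = 0.
(~p2) alone gives p2 = 0.
Now (p2) is unsatisfied and unit — conflict.

UNSATISFIABLE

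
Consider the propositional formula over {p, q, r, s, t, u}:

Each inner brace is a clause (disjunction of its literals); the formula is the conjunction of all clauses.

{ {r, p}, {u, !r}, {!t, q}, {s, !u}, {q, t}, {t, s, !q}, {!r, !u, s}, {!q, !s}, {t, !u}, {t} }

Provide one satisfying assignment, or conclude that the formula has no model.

p: true, q: true, r: false, s: false, t: true, u: false

The clause (t) is unit, so t = true.
The clause (q) is unit, so q = true.
The clause (!s) is unit, so s = false.
The clause (!u) is unit, so u = false.
The clause (!r) is unit, so r = false.
The clause (p) is unit, so p = true.
All clauses are satisfied.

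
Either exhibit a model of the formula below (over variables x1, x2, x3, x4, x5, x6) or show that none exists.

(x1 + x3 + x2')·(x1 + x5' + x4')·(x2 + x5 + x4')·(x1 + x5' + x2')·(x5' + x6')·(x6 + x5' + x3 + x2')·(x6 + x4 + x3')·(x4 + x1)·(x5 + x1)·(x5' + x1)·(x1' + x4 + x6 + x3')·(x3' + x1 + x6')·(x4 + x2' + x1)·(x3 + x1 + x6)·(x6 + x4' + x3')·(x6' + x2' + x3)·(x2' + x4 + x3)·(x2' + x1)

x1=1,  x2=1,  x3=0,  x4=1,  x5=0,  x6=0

Case x5 = 0:
Unit clause (x1) forces x1 = 1.
Case x2 = 1:
Case x6 = 0:
Case x4 = 1:
Unit clause (x3') forces x3 = 0.
All clauses are satisfied.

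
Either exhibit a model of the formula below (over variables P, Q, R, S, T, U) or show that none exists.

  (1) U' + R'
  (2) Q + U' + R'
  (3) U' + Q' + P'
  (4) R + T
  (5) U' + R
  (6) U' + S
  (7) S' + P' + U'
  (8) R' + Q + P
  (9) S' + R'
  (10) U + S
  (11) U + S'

UNSATISFIABLE

Branch on U: set U = 0.
The clause (S) is unit, so S = 1.
Now (S') is unsatisfied and unit — conflict.
That branch fails; take U = 1 instead.
The clause (R') is unit, so R = 0.
Now (R) is unsatisfied and unit — conflict.
Both values of U lead to a conflict.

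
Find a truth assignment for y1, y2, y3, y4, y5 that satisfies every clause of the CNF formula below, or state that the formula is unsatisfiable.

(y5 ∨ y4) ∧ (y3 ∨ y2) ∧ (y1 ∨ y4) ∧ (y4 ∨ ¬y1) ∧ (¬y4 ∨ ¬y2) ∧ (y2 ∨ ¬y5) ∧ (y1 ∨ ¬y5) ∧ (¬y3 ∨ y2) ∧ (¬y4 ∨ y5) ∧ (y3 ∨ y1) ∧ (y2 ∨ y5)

UNSATISFIABLE

Suppose y5 = True.
From the singleton clause (y2), y2 = True.
From the singleton clause (¬y4), y4 = False.
From the singleton clause (y1), y1 = True.
But (¬y1) is also a unit clause — contradiction.
Backtrack on y5: now try y5 = False.
From the singleton clause (y4), y4 = True.
But (¬y4) is also a unit clause — contradiction.
Either choice for y5 ends in contradiction.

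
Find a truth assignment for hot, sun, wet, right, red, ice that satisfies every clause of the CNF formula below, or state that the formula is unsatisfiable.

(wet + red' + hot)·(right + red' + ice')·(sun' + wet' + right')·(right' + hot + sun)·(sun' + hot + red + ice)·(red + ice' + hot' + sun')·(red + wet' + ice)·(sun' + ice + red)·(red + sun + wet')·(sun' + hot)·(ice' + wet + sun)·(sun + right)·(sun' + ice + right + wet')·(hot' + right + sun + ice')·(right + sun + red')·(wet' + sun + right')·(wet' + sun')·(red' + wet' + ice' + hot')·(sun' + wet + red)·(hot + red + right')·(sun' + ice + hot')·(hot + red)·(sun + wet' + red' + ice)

hot ↦ 1; sun ↦ 0; wet ↦ 0; right ↦ 1; red ↦ 0; ice ↦ 0

Case sun = 0:
From the singleton clause (right), right = 1.
From the singleton clause (hot), hot = 1.
From the singleton clause (wet'), wet = 0.
From the singleton clause (ice'), ice = 0.
No clause remains; red is free.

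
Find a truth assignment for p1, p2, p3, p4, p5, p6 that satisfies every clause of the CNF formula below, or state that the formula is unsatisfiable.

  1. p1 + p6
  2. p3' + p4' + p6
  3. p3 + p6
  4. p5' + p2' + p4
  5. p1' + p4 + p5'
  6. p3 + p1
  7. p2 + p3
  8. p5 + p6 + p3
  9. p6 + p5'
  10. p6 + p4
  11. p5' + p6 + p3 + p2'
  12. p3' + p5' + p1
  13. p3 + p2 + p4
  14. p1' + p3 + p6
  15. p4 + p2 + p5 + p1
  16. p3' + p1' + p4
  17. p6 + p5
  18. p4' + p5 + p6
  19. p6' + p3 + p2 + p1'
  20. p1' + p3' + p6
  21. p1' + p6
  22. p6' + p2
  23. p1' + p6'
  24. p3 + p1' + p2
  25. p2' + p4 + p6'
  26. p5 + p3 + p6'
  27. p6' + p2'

Case p1 = 1:
Unit clause (p6) forces p6 = 1.
But (p6') is also a unit clause — contradiction.
Backtrack on p1: now try p1 = 0.
Unit clause (p6) forces p6 = 1.
Unit clause (p3) forces p3 = 1.
Unit clause (p5') forces p5 = 0.
Unit clause (p2) forces p2 = 1.
But (p2') is also a unit clause — contradiction.
Both values of p1 lead to a conflict.

UNSATISFIABLE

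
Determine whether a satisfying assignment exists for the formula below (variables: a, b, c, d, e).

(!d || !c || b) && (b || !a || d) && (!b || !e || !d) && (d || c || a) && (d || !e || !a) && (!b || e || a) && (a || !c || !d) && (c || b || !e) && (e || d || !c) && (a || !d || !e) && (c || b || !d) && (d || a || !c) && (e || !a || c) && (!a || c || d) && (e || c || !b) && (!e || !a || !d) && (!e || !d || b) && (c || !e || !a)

Yes, satisfiable

Try d = true.
Try c = true.
From the singleton clause (b), b = true.
From the singleton clause (!e), e = false.
From the singleton clause (a), a = true.
All clauses are satisfied.
A satisfying assignment: a: true; b: true; c: true; d: true; e: false.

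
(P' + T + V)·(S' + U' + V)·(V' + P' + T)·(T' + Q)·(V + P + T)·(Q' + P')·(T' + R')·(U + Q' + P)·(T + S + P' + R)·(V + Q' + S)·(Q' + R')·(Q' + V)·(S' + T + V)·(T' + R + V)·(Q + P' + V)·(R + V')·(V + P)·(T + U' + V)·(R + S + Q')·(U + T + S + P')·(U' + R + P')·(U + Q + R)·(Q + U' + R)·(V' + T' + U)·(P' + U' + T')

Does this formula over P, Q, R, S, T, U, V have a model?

Yes, satisfiable

Branch on T: set T = 0.
Branch on P: set P = 0.
The clause (V) is unit, so V = 1.
The clause (R) is unit, so R = 1.
The clause (Q') is unit, so Q = 0.
No clause remains; S, U are free.
A satisfying assignment: P: 0; Q: 0; R: 1; S: 0; T: 0; U: 1; V: 1.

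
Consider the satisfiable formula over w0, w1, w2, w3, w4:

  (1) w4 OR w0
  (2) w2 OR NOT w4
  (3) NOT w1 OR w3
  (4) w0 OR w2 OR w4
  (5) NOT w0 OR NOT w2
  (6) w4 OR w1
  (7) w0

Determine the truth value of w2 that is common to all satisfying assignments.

Suppose w2 = true.
From the singleton clause (NOT w0), w0 = false.
That conflicts with the unit clause (w0).
So every satisfying assignment has w2 = False.

False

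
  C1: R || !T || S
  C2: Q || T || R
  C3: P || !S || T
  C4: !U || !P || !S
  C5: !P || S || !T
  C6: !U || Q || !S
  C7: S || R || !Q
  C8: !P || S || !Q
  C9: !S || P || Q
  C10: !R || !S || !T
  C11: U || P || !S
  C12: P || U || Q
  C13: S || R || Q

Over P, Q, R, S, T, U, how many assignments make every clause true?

There are 2^6 = 64 truth assignments over (P, Q, R, S, T, U).
Split on R. With R = true, the clauses containing R are satisfied and !R drops from the rest; 10 of the 2^5 = 32 assignments to the other variables satisfy what remains.
With R = false, by the same count on the reduced clause set, 4 assignments work.
(One model: P=F, Q=F, R=T, S=F, T=F, U=T.)
Total: 10 + 4 = 14.

14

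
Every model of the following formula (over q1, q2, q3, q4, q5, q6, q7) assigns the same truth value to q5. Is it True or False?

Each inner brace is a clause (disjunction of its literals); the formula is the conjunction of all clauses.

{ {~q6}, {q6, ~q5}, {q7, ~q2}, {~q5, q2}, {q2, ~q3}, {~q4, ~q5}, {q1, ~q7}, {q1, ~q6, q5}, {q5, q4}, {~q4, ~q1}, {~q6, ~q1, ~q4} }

False

Suppose q5 = 1.
The clause (~q6) is unit, so q6 = 0.
But (q6) is also a unit clause — contradiction.
So every satisfying assignment has q5 = False.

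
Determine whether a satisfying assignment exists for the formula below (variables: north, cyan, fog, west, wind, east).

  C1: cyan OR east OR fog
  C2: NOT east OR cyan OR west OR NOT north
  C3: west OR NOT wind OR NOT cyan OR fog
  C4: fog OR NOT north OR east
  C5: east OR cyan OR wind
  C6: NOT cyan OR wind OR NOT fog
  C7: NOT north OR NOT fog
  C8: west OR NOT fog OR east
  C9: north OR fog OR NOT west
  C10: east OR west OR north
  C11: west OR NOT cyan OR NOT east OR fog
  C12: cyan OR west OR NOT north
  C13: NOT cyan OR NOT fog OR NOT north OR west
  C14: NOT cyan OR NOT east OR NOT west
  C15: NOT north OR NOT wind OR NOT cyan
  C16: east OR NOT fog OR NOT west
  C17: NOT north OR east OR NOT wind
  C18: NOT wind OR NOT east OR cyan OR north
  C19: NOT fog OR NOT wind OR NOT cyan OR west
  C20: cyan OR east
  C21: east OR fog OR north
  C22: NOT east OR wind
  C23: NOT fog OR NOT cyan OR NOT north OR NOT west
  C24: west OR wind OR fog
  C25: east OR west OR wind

Case north = true:
(NOT fog) alone gives fog = false.
(east) alone gives east = true.
(wind) alone gives wind = true.
(NOT cyan) alone gives cyan = false.
(west) alone gives west = true.
All clauses are satisfied.
A satisfying assignment: north=true,  cyan=false,  fog=false,  west=true,  wind=true,  east=true.

Yes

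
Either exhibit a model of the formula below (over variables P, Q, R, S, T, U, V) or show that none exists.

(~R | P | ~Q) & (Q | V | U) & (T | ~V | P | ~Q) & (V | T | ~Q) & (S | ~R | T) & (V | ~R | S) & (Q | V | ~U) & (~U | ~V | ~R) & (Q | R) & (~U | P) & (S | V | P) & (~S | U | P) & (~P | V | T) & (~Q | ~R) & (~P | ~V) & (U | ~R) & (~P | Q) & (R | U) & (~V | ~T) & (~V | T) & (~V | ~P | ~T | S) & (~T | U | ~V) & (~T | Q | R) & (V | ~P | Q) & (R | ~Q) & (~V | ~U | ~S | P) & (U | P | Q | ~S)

UNSATISFIABLE

Try Q = 1.
Unit clause (~R) forces R = 0.
Now (R) is unsatisfied and unit — conflict.
Undo Q and try Q = 0.
Unit clause (R) forces R = 1.
Unit clause (U) forces U = 1.
Unit clause (V) forces V = 1.
Now (~V) is unsatisfied and unit — conflict.
Both values of Q lead to a conflict.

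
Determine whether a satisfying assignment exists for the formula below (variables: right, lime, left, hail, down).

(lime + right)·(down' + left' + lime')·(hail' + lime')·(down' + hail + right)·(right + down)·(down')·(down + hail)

The clause (down') is unit, so down = 0.
The clause (right) is unit, so right = 1.
The clause (hail) is unit, so hail = 1.
The clause (lime') is unit, so lime = 0.
All clauses hold; left can take either value.
A satisfying assignment: right=1, lime=0, left=1, hail=1, down=0.

Yes, satisfiable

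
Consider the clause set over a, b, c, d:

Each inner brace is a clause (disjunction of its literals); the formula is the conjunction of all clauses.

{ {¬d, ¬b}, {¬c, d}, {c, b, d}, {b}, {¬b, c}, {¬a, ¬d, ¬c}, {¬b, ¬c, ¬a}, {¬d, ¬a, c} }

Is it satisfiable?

No, unsatisfiable

From the singleton clause (b), b = True.
From the singleton clause (¬d), d = False.
From the singleton clause (¬c), c = False.
That conflicts with the unit clause (c).
No assignment satisfies every clause.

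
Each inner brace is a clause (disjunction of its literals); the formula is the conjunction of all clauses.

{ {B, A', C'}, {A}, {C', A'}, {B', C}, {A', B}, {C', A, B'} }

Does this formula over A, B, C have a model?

(A) alone gives A = 1.
(C') alone gives C = 0.
(B') alone gives B = 0.
That conflicts with the unit clause (B).
No assignment satisfies every clause.

Unsatisfiable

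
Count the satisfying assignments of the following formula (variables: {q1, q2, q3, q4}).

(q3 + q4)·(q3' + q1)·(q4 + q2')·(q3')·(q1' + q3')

4

There are 2^4 = 16 truth assignments over (q1, q2, q3, q4).
Check each against the 5 clauses (columns in the order q1, q2, q3, q4):
  F F F F  ✗ fails (q3 + q4)
  F F F T  ✓ satisfies all
  F F T F  ✗ fails (q3' + q1)
  F F T T  ✗ fails (q3' + q1)
  F T F F  ✗ fails (q3 + q4)
  F T F T  ✓ satisfies all
  F T T F  ✗ fails (q3' + q1)
  F T T T  ✗ fails (q3' + q1)
  T F F F  ✗ fails (q3 + q4)
  T F F T  ✓ satisfies all
  T F T F  ✗ fails (q3')
  T F T T  ✗ fails (q3')
  T T F F  ✗ fails (q3 + q4)
  T T F T  ✓ satisfies all
  T T T F  ✗ fails (q4 + q2')
  T T T T  ✗ fails (q3')
4 of the 16 rows are models.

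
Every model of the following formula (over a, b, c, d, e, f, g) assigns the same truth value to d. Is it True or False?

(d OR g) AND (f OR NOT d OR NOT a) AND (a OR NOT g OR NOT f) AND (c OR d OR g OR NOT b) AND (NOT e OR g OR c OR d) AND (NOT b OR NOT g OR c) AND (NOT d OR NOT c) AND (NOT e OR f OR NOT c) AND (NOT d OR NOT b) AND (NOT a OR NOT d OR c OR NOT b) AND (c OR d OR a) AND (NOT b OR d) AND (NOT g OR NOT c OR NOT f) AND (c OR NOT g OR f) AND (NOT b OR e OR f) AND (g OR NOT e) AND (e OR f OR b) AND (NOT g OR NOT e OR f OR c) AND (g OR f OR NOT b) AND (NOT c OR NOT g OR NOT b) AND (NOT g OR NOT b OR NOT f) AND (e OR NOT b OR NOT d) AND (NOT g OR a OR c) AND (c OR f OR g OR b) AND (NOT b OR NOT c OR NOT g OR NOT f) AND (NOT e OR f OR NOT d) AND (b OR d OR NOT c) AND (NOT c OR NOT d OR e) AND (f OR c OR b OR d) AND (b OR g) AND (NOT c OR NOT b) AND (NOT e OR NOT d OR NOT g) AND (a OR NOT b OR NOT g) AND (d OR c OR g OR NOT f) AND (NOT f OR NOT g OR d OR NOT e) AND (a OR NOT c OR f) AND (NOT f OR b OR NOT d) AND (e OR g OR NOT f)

False

Suppose d = true.
The clause (NOT c) is unit, so c = false.
The clause (NOT b) is unit, so b = false.
The clause (g) is unit, so g = true.
The clause (f) is unit, so f = true.
But (NOT f) is also a unit clause — contradiction.
So every satisfying assignment has d = False.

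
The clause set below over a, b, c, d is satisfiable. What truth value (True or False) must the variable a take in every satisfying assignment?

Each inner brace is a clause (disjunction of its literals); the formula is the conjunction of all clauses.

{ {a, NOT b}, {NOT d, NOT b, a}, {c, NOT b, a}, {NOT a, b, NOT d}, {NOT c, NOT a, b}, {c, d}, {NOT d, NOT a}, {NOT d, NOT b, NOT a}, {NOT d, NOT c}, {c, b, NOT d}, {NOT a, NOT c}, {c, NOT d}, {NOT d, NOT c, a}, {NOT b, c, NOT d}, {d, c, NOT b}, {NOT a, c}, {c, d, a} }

False

Suppose a = true.
(NOT d) alone gives d = false.
(c) alone gives c = true.
That conflicts with the unit clause (NOT c).
So every satisfying assignment has a = False.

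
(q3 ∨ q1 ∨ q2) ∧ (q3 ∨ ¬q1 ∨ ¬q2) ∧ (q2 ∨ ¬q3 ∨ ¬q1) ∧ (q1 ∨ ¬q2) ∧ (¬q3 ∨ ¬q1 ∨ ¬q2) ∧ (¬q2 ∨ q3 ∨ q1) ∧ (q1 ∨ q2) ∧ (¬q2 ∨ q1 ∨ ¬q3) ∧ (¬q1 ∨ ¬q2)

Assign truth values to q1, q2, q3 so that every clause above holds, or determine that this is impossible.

q1: True,  q2: False,  q3: False

Try q1 = True.
(¬q2) alone gives q2 = False.
(¬q3) alone gives q3 = False.
This assignment satisfies each clause.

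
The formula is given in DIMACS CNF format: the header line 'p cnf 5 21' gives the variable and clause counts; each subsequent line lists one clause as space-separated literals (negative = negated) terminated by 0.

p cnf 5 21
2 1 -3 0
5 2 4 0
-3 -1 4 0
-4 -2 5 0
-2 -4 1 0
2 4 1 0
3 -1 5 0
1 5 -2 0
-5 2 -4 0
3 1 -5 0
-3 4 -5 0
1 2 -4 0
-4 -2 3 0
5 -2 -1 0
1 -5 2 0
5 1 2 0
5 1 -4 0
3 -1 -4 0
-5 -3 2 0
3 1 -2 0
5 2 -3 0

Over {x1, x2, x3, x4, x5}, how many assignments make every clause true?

There are 2^5 = 32 truth assignments over (x1, x2, x3, x4, x5).
Split on x5. With x5 = True, the clauses containing x5 are satisfied and ¬x5 drops from the rest; 3 of the 2^4 = 16 assignments to the other variables satisfy what remains.
With x5 = False, by the same count on the reduced clause set, 0 assignments work.
(One model: x1=T, x2=F, x3=F, x4=F, x5=T.)
Total: 3 + 0 = 3.

3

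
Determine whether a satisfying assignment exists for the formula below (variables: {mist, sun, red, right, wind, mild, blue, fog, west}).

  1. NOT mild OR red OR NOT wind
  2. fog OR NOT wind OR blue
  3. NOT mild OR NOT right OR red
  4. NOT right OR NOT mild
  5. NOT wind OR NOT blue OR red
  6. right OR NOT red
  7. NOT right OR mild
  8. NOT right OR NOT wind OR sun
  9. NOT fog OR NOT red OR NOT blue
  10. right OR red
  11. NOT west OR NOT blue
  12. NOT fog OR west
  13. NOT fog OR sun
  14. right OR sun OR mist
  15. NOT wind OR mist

Case right = false:
Unit clause (NOT red) forces red = false.
Now (red) is unsatisfied and unit — conflict.
Backtrack on right: now try right = true.
Unit clause (NOT mild) forces mild = false.
Now (mild) is unsatisfied and unit — conflict.
Both values of right lead to a conflict.
No assignment satisfies every clause.

No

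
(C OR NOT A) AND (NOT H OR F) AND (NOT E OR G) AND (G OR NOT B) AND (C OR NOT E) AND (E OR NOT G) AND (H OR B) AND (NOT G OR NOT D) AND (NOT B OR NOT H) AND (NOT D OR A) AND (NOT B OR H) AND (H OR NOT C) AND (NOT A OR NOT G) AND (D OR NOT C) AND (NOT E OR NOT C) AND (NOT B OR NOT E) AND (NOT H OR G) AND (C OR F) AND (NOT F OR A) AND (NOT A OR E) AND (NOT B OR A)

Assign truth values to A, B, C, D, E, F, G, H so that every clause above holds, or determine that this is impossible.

UNSATISFIABLE

Suppose C = true.
The clause (H) is unit, so H = true.
The clause (F) is unit, so F = true.
The clause (NOT B) is unit, so B = false.
The clause (D) is unit, so D = true.
The clause (NOT G) is unit, so G = false.
But (G) is also a unit clause — contradiction.
Backtrack on C: now try C = false.
The clause (NOT A) is unit, so A = false.
The clause (NOT E) is unit, so E = false.
The clause (NOT G) is unit, so G = false.
The clause (NOT B) is unit, so B = false.
The clause (H) is unit, so H = true.
But (NOT H) is also a unit clause — contradiction.
Neither C = true nor C = false works.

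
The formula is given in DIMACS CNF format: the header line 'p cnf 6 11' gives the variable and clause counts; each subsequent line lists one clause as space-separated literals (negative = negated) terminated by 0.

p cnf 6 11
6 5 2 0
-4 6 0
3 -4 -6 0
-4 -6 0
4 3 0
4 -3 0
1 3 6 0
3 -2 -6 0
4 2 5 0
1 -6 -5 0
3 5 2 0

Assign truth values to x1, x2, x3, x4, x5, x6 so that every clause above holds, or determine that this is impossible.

UNSATISFIABLE

Case x4 = False:
(x3) alone gives x3 = True.
Now (¬x3) is unsatisfied and unit — conflict.
Undo x4 and try x4 = True.
(x6) alone gives x6 = True.
Now (¬x6) is unsatisfied and unit — conflict.
Both values of x4 lead to a conflict.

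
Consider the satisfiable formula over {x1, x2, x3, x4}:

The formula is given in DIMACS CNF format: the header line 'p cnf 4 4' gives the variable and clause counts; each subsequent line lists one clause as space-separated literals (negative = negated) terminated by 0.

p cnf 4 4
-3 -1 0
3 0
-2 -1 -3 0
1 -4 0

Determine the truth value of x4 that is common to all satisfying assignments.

False

Suppose x4 = True.
Unit clause (x3) forces x3 = True.
Unit clause (¬x1) forces x1 = False.
That conflicts with the unit clause (x1).
So every satisfying assignment has x4 = False.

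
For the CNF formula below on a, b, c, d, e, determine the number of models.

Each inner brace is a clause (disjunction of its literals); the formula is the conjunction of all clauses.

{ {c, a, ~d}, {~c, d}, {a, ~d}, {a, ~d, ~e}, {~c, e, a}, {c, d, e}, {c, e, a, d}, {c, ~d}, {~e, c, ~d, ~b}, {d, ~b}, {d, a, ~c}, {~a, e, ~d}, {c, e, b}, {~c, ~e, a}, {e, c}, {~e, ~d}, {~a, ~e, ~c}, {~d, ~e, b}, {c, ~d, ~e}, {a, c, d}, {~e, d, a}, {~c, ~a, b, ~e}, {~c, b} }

There are 2^5 = 32 truth assignments over (a, b, c, d, e).
Split on e. With e = 1, the clauses containing e are satisfied and ~e drops from the rest; 1 of the 2^4 = 16 assignments to the other variables satisfy what remains.
With e = 0, by the same count on the reduced clause set, 0 assignments work.
(One model: a=T, b=F, c=F, d=F, e=T.)
Total: 1 + 0 = 1.

1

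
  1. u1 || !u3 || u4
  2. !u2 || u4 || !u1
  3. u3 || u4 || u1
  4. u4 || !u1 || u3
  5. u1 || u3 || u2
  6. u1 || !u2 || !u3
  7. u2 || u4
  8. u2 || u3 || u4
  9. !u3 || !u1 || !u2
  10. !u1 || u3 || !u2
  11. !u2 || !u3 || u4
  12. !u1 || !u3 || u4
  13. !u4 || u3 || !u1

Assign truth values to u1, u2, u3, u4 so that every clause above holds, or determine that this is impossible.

Suppose u2 = false.
(u4) alone gives u4 = true.
Suppose u1 = false.
(u3) alone gives u3 = true.
All clauses are satisfied.

u1=false,  u2=false,  u3=true,  u4=true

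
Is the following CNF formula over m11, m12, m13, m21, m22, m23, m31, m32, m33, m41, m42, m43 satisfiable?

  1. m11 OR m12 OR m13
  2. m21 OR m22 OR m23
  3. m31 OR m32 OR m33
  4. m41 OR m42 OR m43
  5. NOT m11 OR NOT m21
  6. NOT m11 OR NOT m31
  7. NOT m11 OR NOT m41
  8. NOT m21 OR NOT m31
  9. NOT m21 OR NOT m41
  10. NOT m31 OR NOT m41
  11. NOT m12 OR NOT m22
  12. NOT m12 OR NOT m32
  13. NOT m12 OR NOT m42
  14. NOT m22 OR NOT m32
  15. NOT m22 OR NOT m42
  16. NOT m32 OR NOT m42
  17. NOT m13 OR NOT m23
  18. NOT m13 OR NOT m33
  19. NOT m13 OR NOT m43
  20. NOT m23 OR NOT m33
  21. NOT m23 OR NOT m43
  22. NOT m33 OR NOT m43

Try m11 = false.
Try m12 = true.
From the singleton clause (NOT m22), m22 = false.
From the singleton clause (NOT m32), m32 = false.
From the singleton clause (NOT m42), m42 = false.
Try m21 = true.
From the singleton clause (NOT m31), m31 = false.
From the singleton clause (m33), m33 = true.
From the singleton clause (NOT m41), m41 = false.
From the singleton clause (m43), m43 = true.
But (NOT m43) is also a unit clause — contradiction.
That branch fails; take m21 = false instead.
From the singleton clause (m23), m23 = true.
From the singleton clause (NOT m13), m13 = false.
From the singleton clause (NOT m33), m33 = false.
From the singleton clause (m31), m31 = true.
From the singleton clause (NOT m41), m41 = false.
From the singleton clause (m43), m43 = true.
But (NOT m43) is also a unit clause — contradiction.
Both values of m21 lead to a conflict.
That branch fails; take m12 = false instead.
From the singleton clause (m13), m13 = true.
From the singleton clause (NOT m23), m23 = false.
From the singleton clause (NOT m33), m33 = false.
From the singleton clause (NOT m43), m43 = false.
Try m21 = true.
From the singleton clause (NOT m31), m31 = false.
From the singleton clause (m32), m32 = true.
From the singleton clause (NOT m41), m41 = false.
From the singleton clause (m42), m42 = true.
But (NOT m42) is also a unit clause — contradiction.
That branch fails; take m21 = false instead.
From the singleton clause (m22), m22 = true.
From the singleton clause (NOT m32), m32 = false.
From the singleton clause (m31), m31 = true.
From the singleton clause (NOT m41), m41 = false.
From the singleton clause (m42), m42 = true.
But (NOT m42) is also a unit clause — contradiction.
Both values of m21 lead to a conflict.
Both values of m12 lead to a conflict.
That branch fails; take m11 = true instead.
From the singleton clause (NOT m21), m21 = false.
From the singleton clause (NOT m31), m31 = false.
From the singleton clause (NOT m41), m41 = false.
Try m22 = true.
From the singleton clause (NOT m12), m12 = false.
From the singleton clause (NOT m32), m32 = false.
From the singleton clause (m33), m33 = true.
From the singleton clause (NOT m42), m42 = false.
From the singleton clause (m43), m43 = true.
But (NOT m43) is also a unit clause — contradiction.
That branch fails; take m22 = false instead.
From the singleton clause (m23), m23 = true.
From the singleton clause (NOT m13), m13 = false.
From the singleton clause (NOT m33), m33 = false.
From the singleton clause (m32), m32 = true.
From the singleton clause (NOT m12), m12 = false.
From the singleton clause (NOT m42), m42 = false.
From the singleton clause (m43), m43 = true.
But (NOT m43) is also a unit clause — contradiction.
Both values of m22 lead to a conflict.
Both values of m11 lead to a conflict.
No assignment satisfies every clause.

Unsatisfiable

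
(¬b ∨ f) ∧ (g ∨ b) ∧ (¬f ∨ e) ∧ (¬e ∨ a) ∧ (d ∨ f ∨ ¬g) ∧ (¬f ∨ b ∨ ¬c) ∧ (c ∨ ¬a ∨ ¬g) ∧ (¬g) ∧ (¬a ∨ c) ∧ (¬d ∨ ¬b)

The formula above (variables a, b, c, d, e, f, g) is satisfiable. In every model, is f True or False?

True

Suppose f = False.
The clause (¬b) is unit, so b = False.
The clause (g) is unit, so g = True.
Now (¬g) is unsatisfied and unit — conflict.
So every satisfying assignment has f = True.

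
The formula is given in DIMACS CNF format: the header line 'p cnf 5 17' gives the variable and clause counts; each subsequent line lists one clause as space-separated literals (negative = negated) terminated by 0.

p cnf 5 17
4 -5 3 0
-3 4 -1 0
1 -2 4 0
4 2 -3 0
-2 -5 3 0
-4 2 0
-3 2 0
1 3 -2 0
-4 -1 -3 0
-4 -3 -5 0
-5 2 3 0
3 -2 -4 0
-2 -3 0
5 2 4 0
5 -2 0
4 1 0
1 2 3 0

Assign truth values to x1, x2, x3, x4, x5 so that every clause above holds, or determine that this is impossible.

UNSATISFIABLE

Try x4 = False.
Unit clause (x1) forces x1 = True.
Unit clause (¬x3) forces x3 = False.
Unit clause (¬x5) forces x5 = False.
Unit clause (x2) forces x2 = True.
That conflicts with the unit clause (¬x2).
That branch fails; take x4 = True instead.
Unit clause (x2) forces x2 = True.
Unit clause (x3) forces x3 = True.
That conflicts with the unit clause (¬x3).
Neither x4 = True nor x4 = False works.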